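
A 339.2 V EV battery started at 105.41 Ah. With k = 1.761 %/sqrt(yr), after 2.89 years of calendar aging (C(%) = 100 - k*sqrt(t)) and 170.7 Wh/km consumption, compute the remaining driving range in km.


Step 1: capacity retention = 100 - 1.761 * sqrt(2.89) = 100 - 1.761 * 1.7 = 97.006%
Step 2: C_now = 105.41 * 97.006/100 = 102.25 Ah
Step 3: E_pack = V * C_now = 339.2 * 102.25 = 34683 Wh
Step 4: range = E_pack / consumption = 34683 / 170.7 = 203.2 km

203.2 km


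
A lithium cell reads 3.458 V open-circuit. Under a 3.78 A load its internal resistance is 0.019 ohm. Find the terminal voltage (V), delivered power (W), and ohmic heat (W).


Step 1: V_terminal = OCV - I*R = 3.458 - 3.78 * 0.019 = 3.3862 V
Step 2: P_out = V_terminal * I = 3.3862 * 3.78 = 12.80 W
Step 3: Q = I^2 * R = 3.78^2 * 0.019 = 0.2715 W

V=3.3862 V, P=12.80 W, Q=0.2715 W


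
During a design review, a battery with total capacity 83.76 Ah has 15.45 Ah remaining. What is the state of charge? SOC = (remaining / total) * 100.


SOC = (remaining / total) * 100 = (15.45 / 83.76) * 100 = 18.45%

18.45%


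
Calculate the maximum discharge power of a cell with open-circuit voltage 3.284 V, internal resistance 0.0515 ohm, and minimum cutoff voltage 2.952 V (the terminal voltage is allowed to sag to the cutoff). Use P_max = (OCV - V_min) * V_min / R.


P_max = (OCV - V_min) * V_min / R = (3.284 - 2.952) * 2.952 / 0.0515 = 0.332 * 2.952 / 0.0515 = 19.03 W

19.03 W


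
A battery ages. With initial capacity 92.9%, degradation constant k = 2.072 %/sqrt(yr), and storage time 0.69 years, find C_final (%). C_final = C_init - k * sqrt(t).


sqrt(t) = sqrt(0.69) = 0.83066
C_final = 92.9 - 2.072 * 0.83066 = 91.18%

91.18%


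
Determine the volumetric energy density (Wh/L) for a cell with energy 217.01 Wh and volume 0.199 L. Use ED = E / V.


Volumetric ED = 217.01 Wh / 0.199 L = 1091 Wh/L

1091 Wh/L


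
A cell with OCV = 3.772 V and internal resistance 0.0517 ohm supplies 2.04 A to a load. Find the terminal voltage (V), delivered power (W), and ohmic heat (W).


Step 1: V_terminal = OCV - I*R = 3.772 - 2.04 * 0.0517 = 3.6665 V
Step 2: P_out = V_terminal * I = 3.6665 * 2.04 = 7.480 W
Step 3: Q = I^2 * R = 2.04^2 * 0.0517 = 0.2152 W

V=3.6665 V, P=7.480 W, Q=0.2152 W


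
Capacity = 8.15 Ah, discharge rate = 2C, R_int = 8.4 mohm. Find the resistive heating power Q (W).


Convert: R = 8.4 mohm = 0.0084 ohm
Step 1: I = C_rate * capacity = 2 * 8.15 = 16.3 A
Step 2: Q = I^2 * R = 16.3^2 * 0.0084 = 265.69 * 0.0084 = 2.232 W

2.232 W


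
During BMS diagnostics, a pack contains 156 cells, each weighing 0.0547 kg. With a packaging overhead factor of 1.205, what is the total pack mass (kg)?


m_pack = n * m_cell * overhead = 156 * 0.0547 * 1.205 = 10.28 kg

10.28 kg


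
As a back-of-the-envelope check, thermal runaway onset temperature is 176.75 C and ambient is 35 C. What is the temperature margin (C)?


margin = T_onset - T_ambient = 176.75 - 35 = 141.75 C

141.75 C


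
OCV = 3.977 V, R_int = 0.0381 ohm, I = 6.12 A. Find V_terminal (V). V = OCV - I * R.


V = OCV - I*R = 3.977 - 6.12 * 0.0381 = 3.744 V

3.744 V


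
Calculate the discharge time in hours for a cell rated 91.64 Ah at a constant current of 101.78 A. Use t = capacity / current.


Runtime = 91.64 Ah / 101.78 A = 0.9004 hr

0.9004 hr


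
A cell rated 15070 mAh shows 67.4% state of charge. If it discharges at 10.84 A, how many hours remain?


Convert: C_total = 15070 mAh = 15.07 Ah
Step 1: remaining = SOC/100 * C_total = 67.4/100 * 15.07 = 10.157 Ah
Step 2: t = remaining / I = 10.157 / 10.84 = 0.9370 hr

0.9370 hr


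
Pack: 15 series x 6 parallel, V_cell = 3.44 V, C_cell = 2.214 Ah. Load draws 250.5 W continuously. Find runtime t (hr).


Step 1: E_pack = Ns * V_cell * Np * C_cell = 15 * 3.44 * 6 * 2.214 = 685.45 Wh
Step 2: t = E_pack / P = 685.45 / 250.5 = 2.736 hr

2.736 hr


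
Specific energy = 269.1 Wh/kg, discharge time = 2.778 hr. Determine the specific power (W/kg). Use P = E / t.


P_specific = E / t = 269.1 / 2.778 = 96.87 W/kg

96.87 W/kg


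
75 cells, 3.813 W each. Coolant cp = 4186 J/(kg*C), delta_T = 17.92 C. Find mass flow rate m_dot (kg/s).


Q_total = 75 * 3.813 = 285.98 W
m_dot = Q_total / (cp * dT) = 285.98 / (4186 * 17.92) = 0.003812 kg/s

0.003812 kg/s


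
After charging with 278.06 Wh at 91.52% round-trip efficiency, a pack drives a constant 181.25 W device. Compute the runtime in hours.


Step 1: E_discharge = eta/100 * E_charge = 91.52/100 * 278.06 = 254.48 Wh
Step 2: t = E_discharge / P = 254.48 / 181.25 = 1.404 hr

1.404 hr


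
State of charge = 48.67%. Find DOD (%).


Complement of SOC: DOD = 100% - 48.67% = 51.33%

51.33%


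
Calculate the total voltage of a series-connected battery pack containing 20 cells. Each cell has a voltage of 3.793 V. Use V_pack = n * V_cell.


Series voltages add: 20 * 3.793 V = 75.86 V

75.86 V


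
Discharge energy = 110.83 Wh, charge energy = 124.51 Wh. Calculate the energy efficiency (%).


Round-trip efficiency = 110.83/124.51 * 100% = 89.01%

89.01%


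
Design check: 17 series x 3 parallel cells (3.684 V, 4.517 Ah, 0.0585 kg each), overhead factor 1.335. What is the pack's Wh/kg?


Step 1: V_pack = 17 * 3.684 = 62.628 V
Step 2: C_pack = 3 * 4.517 = 13.551 Ah
Step 3: E_pack = V_pack * C_pack = 62.628 * 13.551 = 848.67 Wh
Step 4: m_pack = 17 * 3 * 0.0585 * 1.335 = 3.983 kg
Step 5: ED = E_pack / m_pack = 848.67 / 3.983 = 213.1 Wh/kg

213.1 Wh/kg


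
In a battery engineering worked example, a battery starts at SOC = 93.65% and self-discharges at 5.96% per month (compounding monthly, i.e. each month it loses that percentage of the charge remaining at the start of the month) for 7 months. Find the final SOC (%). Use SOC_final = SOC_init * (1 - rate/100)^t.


Monthly retention factor = 1 - 5.96/100 = 0.9404
Over 7 months: factor^7 = 0.65041
SOC_final = 93.65 * 0.65041 = 60.91%

60.91%


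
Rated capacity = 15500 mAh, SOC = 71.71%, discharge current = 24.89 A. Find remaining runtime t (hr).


Convert: C_total = 15500 mAh = 15.5 Ah
Step 1: remaining = SOC/100 * C_total = 71.71/100 * 15.5 = 11.115 Ah
Step 2: t = remaining / I = 11.115 / 24.89 = 0.4466 hr

0.4466 hr


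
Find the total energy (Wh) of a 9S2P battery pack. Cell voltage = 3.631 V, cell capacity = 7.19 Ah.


V_pack = 9 * 3.631 = 32.679 V
C_pack = 2 * 7.19 = 14.38 Ah
E = V_pack * C_pack = 32.679 * 14.38 = 469.9 Wh

469.9 Wh


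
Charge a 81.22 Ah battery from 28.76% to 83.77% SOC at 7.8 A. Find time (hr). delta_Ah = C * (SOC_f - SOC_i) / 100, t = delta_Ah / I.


delta_Ah = 81.22 * (83.77 - 28.76) / 100 = 44.679 Ah
t = delta_Ah / I = 44.679 / 7.8 = 5.728 hr

5.728 hr


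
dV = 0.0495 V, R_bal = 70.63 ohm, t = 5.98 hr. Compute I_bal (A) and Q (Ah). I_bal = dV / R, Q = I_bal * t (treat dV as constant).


I_bal = dV / R = 0.0495 / 70.63 = 7.0084e-04 A
Q = I_bal * t = 7.0084e-04 * 5.98 = 0.004191 Ah

I=7.0084e-04 A, Q=0.004191 Ah


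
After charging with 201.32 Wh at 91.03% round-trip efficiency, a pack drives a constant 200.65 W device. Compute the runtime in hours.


Step 1: E_discharge = eta/100 * E_charge = 91.03/100 * 201.32 = 183.26 Wh
Step 2: t = E_discharge / P = 183.26 / 200.65 = 0.9133 hr

0.9133 hr


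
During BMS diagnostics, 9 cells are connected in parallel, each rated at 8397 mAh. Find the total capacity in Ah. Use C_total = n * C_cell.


Convert: C_cell = 8397 mAh = 8.397 Ah
C_total = 9 * 8.397 = 75.573 Ah

75.573 Ah


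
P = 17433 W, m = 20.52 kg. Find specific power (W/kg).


SP = P / m = 17433 / 20.52 = 849.6 W/kg

849.6 W/kg


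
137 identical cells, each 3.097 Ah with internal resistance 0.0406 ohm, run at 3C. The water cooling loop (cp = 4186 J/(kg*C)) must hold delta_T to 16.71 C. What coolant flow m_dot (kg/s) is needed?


Step 1: I = 3 * 3.097 = 9.291 A
Step 2: Q_cell = I^2 * R = 9.291^2 * 0.0406 = 3.5047 W
Step 3: Q_total = 137 * 3.5047 = 480.14 W
Step 4: m_dot = Q_total / (cp * dT) = 480.14 / (4186 * 16.71) = 0.006864 kg/s

0.006864 kg/s


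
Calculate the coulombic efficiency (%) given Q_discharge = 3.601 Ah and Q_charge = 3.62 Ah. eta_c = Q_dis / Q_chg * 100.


Coulombic efficiency = 3.601/3.62 * 100% = 99.48%

99.48%


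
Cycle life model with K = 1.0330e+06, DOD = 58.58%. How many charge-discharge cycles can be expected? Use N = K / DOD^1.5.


DOD^1.5 = 448.36
N = K / DOD^1.5 = 1.0330e+06 / 448.36 = 2304

2304 cycles


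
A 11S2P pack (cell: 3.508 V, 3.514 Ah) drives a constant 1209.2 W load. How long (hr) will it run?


Step 1: E_pack = Ns * V_cell * Np * C_cell = 11 * 3.508 * 2 * 3.514 = 271.2 Wh
Step 2: t = E_pack / P = 271.2 / 1209.2 = 0.2243 hr

0.2243 hr


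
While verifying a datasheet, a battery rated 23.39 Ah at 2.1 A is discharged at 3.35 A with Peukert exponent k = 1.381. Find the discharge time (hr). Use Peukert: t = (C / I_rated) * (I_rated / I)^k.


t_rated = C / I_rated = 23.39 / 2.1 = 11.138 hr
(I_rated/I)^k = (0.62687)^1.381 = 0.52469
t = t_rated * (I_rated/I)^k = 11.138 * 0.52469 = 5.844 hr

5.844 hr


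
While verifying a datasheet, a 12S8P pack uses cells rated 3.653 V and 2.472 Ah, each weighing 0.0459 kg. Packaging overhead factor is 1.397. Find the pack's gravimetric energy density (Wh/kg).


Step 1: V_pack = 12 * 3.653 = 43.836 V
Step 2: C_pack = 8 * 2.472 = 19.776 Ah
Step 3: E_pack = V_pack * C_pack = 43.836 * 19.776 = 866.9 Wh
Step 4: m_pack = 12 * 8 * 0.0459 * 1.397 = 6.1557 kg
Step 5: ED = E_pack / m_pack = 866.9 / 6.1557 = 140.8 Wh/kg

140.8 Wh/kg


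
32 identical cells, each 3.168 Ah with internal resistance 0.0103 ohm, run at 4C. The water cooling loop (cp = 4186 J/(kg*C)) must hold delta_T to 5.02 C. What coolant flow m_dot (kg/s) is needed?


Step 1: I = 4 * 3.168 = 12.672 A
Step 2: Q_cell = I^2 * R = 12.672^2 * 0.0103 = 1.654 W
Step 3: Q_total = 32 * 1.654 = 52.928 W
Step 4: m_dot = Q_total / (cp * dT) = 52.928 / (4186 * 5.02) = 0.002519 kg/s

0.002519 kg/s


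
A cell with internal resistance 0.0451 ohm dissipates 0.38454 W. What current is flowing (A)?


I = sqrt(Q / R) = sqrt(0.38454 / 0.0451) = sqrt(8.5264) = 2.920 A

2.920 A


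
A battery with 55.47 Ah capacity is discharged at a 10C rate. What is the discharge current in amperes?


At 10C: I = 10 * 55.47 Ah = 554.7 A

554.7 A


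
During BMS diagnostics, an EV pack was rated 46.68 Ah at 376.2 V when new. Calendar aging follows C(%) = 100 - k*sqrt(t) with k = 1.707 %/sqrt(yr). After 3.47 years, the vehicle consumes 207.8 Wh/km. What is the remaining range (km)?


Step 1: capacity retention = 100 - 1.707 * sqrt(3.47) = 100 - 1.707 * 1.8628 = 96.82%
Step 2: C_now = 46.68 * 96.82/100 = 45.196 Ah
Step 3: E_pack = V * C_now = 376.2 * 45.196 = 17003 Wh
Step 4: range = E_pack / consumption = 17003 / 207.8 = 81.82 km

81.82 km


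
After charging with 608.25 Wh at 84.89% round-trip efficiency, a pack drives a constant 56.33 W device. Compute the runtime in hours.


Step 1: E_discharge = eta/100 * E_charge = 84.89/100 * 608.25 = 516.34 Wh
Step 2: t = E_discharge / P = 516.34 / 56.33 = 9.166 hr

9.166 hr


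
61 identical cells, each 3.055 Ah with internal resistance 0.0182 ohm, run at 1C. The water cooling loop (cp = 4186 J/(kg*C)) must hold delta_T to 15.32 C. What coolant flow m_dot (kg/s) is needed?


Step 1: I = 1 * 3.055 = 3.055 A
Step 2: Q_cell = I^2 * R = 3.055^2 * 0.0182 = 0.16986 W
Step 3: Q_total = 61 * 0.16986 = 10.361 W
Step 4: m_dot = Q_total / (cp * dT) = 10.361 / (4186 * 15.32) = 1.616e-04 kg/s

1.616e-04 kg/s


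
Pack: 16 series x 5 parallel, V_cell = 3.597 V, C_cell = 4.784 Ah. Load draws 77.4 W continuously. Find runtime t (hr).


Step 1: E_pack = Ns * V_cell * Np * C_cell = 16 * 3.597 * 5 * 4.784 = 1376.6 Wh
Step 2: t = E_pack / P = 1376.6 / 77.4 = 17.79 hr

17.79 hr


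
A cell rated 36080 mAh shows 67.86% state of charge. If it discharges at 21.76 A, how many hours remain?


Convert: C_total = 36080 mAh = 36.08 Ah
Step 1: remaining = SOC/100 * C_total = 67.86/100 * 36.08 = 24.484 Ah
Step 2: t = remaining / I = 24.484 / 21.76 = 1.125 hr

1.125 hr


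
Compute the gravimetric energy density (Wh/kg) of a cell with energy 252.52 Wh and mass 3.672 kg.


Specific energy = 252.52 Wh / 3.672 kg = 68.77 Wh/kg

68.77 Wh/kg


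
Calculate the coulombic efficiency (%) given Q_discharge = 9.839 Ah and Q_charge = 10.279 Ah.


eta_c = Q_dis / Q_chg * 100 = 9.839 / 10.279 * 100 = 95.72%

95.72%


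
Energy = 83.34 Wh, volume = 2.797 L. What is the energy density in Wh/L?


ED = E / V = 83.34 / 2.797 = 29.80 Wh/L

29.80 Wh/L


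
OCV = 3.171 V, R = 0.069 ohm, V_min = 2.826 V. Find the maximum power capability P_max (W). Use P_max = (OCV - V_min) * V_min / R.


P_max = (OCV - V_min) * V_min / R = (3.171 - 2.826) * 2.826 / 0.069 = 0.345 * 2.826 / 0.069 = 14.13 W

14.13 W


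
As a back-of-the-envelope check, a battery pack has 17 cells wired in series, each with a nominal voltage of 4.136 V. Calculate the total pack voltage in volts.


With 17 cells in series at 4.136 V each, V_pack = 70.312 V

70.312 V


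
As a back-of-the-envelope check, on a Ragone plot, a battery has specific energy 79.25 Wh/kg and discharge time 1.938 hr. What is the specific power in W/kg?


P_specific = E / t = 79.25 / 1.938 = 40.89 W/kg

40.89 W/kg


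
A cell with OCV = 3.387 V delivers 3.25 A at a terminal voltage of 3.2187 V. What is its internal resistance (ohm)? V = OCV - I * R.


R = (OCV - V) / I = (3.387 - 3.2187) / 3.25 = 0.05178 ohm

0.05178 ohm


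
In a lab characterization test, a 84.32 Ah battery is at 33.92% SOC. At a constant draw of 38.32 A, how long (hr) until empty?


Step 1: remaining = SOC/100 * C_total = 33.92/100 * 84.32 = 28.601 Ah
Step 2: t = remaining / I = 28.601 / 38.32 = 0.7464 hr

0.7464 hr


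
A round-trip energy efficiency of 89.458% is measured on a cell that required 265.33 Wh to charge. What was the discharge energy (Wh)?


E_dis = eta/100 * E_chg = 89.458/100 * 265.33 = 237.4 Wh

237.4 Wh


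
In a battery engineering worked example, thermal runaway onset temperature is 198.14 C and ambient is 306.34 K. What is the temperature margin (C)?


Convert: T_ambient = 306.34 K = 33.19 C
margin = 198.14 - 33.19 = 164.95 C

164.95 C


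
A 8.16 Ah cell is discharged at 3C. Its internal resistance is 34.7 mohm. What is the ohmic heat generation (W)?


Convert: R = 34.7 mohm = 0.0347 ohm
Step 1: I = C_rate * capacity = 3 * 8.16 = 24.48 A
Step 2: Q = I^2 * R = 24.48^2 * 0.0347 = 599.27 * 0.0347 = 20.79 W

20.79 W


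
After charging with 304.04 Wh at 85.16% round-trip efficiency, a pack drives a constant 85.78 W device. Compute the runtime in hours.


Step 1: E_discharge = eta/100 * E_charge = 85.16/100 * 304.04 = 258.92 Wh
Step 2: t = E_discharge / P = 258.92 / 85.78 = 3.018 hr

3.018 hr


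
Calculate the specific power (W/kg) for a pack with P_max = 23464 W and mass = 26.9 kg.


SP = P / m = 23464 / 26.9 = 872.3 W/kg

872.3 W/kg


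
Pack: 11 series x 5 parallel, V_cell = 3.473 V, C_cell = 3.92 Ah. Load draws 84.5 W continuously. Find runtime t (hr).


Step 1: E_pack = Ns * V_cell * Np * C_cell = 11 * 3.473 * 5 * 3.92 = 748.78 Wh
Step 2: t = E_pack / P = 748.78 / 84.5 = 8.861 hr

8.861 hr


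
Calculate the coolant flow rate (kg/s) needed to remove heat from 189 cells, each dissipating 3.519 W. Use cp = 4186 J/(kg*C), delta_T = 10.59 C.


Step 1: Total heat Q = 189 * 3.519 W = 665.09 W
Step 2: denom = cp * dT = 4186 * 10.59 = 44330
Step 3: m_dot = 665.09 / 44330 = 0.01500 kg/s

0.01500 kg/s


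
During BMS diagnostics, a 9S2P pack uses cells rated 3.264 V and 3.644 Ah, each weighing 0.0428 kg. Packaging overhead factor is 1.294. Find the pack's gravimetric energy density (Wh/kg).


Step 1: V_pack = 9 * 3.264 = 29.376 V
Step 2: C_pack = 2 * 3.644 = 7.288 Ah
Step 3: E_pack = V_pack * C_pack = 29.376 * 7.288 = 214.09 Wh
Step 4: m_pack = 9 * 2 * 0.0428 * 1.294 = 0.9969 kg
Step 5: ED = E_pack / m_pack = 214.09 / 0.9969 = 214.8 Wh/kg

214.8 Wh/kg


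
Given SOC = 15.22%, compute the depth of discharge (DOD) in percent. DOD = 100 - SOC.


DOD = 100 - SOC = 100 - 15.22 = 84.78%

84.78%


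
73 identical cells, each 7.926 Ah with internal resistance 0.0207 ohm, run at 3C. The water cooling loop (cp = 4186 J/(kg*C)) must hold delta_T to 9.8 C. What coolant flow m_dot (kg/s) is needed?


Step 1: I = 3 * 7.926 = 23.778 A
Step 2: Q_cell = I^2 * R = 23.778^2 * 0.0207 = 11.704 W
Step 3: Q_total = 73 * 11.704 = 854.39 W
Step 4: m_dot = Q_total / (cp * dT) = 854.39 / (4186 * 9.8) = 0.02083 kg/s

0.02083 kg/s


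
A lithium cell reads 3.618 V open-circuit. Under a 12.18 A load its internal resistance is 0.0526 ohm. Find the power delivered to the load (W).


Step 1: V_terminal = OCV - I*R = 3.618 - 12.18 * 0.0526 = 2.9773 V
Step 2: P_out = V_terminal * I = 2.9773 * 12.18 = 36.26 W

36.26 W


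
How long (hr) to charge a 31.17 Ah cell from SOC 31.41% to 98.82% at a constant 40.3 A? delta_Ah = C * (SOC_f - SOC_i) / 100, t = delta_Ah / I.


delta_Ah = 31.17 * (98.82 - 31.41) / 100 = 21.012 Ah
t = delta_Ah / I = 21.012 / 40.3 = 0.5214 hr

0.5214 hr


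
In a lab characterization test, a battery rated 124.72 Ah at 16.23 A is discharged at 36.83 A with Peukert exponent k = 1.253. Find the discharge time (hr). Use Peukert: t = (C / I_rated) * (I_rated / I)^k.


Step 1: t_rated = C / I_rated = 124.72 / 16.23 = 7.6845 hr
Step 2: ratio = 16.23 / 36.83 = 0.44067
Step 3: ratio^k = 0.44067^1.253 = 0.35816
Step 4: t = t_rated * ratio^k = 7.6845 * 0.35816 = 2.752 hr

2.752 hr


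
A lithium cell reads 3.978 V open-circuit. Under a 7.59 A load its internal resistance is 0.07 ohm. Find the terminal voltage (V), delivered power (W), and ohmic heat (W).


Step 1: V_terminal = OCV - I*R = 3.978 - 7.59 * 0.07 = 3.4467 V
Step 2: P_out = V_terminal * I = 3.4467 * 7.59 = 26.16 W
Step 3: Q = I^2 * R = 7.59^2 * 0.07 = 4.033 W

V=3.4467 V, P=26.16 W, Q=4.033 W


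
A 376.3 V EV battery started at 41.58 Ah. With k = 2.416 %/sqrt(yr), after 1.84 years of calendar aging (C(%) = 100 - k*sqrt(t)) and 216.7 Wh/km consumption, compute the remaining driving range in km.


Step 1: capacity retention = 100 - 2.416 * sqrt(1.84) = 100 - 2.416 * 1.3565 = 96.723%
Step 2: C_now = 41.58 * 96.723/100 = 40.217 Ah
Step 3: E_pack = V * C_now = 376.3 * 40.217 = 15134 Wh
Step 4: range = E_pack / consumption = 15134 / 216.7 = 69.84 km

69.84 km


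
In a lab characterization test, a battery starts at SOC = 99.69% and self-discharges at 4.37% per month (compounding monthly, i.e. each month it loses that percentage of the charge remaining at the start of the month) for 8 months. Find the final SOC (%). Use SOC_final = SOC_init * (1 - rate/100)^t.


Monthly retention factor = 1 - 4.37/100 = 0.9563
Over 8 months: factor^8 = 0.69944
SOC_final = 99.69 * 0.69944 = 69.73%

69.73%


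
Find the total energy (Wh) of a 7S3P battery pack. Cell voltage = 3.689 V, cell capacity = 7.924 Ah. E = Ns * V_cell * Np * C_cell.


V_pack = 7 * 3.689 = 25.823 V
C_pack = 3 * 7.924 = 23.772 Ah
E = V_pack * C_pack = 25.823 * 23.772 = 613.9 Wh

613.9 Wh


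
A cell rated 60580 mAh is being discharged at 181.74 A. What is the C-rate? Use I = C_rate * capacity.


Convert: capacity = 60580 mAh = 60.58 Ah
C_rate = I / capacity = 181.74 / 60.58 = 3C

3C


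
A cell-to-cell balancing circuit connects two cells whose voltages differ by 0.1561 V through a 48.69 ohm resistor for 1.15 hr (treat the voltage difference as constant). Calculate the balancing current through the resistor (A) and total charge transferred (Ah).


First, Ohm's law: I_bal = 0.1561 V / 48.69 ohm = 0.003206 A
Then Q = I * t = 0.003206 A * 1.15 hr = 0.003687 Ah

I=0.003206 A, Q=0.003687 Ah


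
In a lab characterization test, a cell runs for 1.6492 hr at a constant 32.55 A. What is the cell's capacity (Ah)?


C = I * t = 32.55 * 1.6492 = 53.68 Ah

53.68 Ah


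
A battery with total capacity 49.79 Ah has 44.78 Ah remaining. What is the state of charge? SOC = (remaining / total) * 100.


SOC% = 44.78 / 49.79 * 100 = 89.94%

89.94%


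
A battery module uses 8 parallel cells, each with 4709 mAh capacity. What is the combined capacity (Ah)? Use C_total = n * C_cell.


Convert: C_cell = 4709 mAh = 4.709 Ah
C_total = 8 * 4.709 = 37.672 Ah

37.672 Ah


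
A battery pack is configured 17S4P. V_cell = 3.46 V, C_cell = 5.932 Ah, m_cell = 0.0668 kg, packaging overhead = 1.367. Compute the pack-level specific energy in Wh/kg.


Step 1: V_pack = 17 * 3.46 = 58.82 V
Step 2: C_pack = 4 * 5.932 = 23.728 Ah
Step 3: E_pack = V_pack * C_pack = 58.82 * 23.728 = 1395.7 Wh
Step 4: m_pack = 17 * 4 * 0.0668 * 1.367 = 6.2095 kg
Step 5: ED = E_pack / m_pack = 1395.7 / 6.2095 = 224.8 Wh/kg

224.8 Wh/kg


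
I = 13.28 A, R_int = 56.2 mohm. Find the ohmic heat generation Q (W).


Convert: R = 56.2 mohm = 0.0562 ohm
I^2 = 176.36
Q = 176.36 * 0.0562 = 9.911 W

9.911 W


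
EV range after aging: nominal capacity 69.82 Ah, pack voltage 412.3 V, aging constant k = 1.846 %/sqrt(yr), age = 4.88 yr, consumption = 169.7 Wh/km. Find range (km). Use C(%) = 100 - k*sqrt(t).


Step 1: capacity retention = 100 - 1.846 * sqrt(4.88) = 100 - 1.846 * 2.2091 = 95.922%
Step 2: C_now = 69.82 * 95.922/100 = 66.973 Ah
Step 3: E_pack = V * C_now = 412.3 * 66.973 = 27613 Wh
Step 4: range = E_pack / consumption = 27613 / 169.7 = 162.7 km

162.7 km


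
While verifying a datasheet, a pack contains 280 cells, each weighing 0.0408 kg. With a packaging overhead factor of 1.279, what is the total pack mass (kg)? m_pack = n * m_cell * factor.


m_pack = n * m_cell * overhead = 280 * 0.0408 * 1.279 = 14.61 kg

14.61 kg


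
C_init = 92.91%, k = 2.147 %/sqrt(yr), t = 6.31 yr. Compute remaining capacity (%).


sqrt(t) = sqrt(6.31) = 2.512
C_final = 92.91 - 2.147 * 2.512 = 87.52%

87.52%


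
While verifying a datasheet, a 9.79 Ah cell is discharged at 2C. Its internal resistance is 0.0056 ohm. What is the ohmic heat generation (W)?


Step 1: I = C_rate * capacity = 2 * 9.79 = 19.58 A
Step 2: Q = I^2 * R = 19.58^2 * 0.0056 = 383.38 * 0.0056 = 2.147 W

2.147 W


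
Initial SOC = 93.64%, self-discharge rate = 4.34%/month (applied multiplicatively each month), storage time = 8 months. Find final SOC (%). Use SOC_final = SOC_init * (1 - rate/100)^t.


decay = (1 - 4.34/100)^8 = 0.7012
SOC_final = 93.64 * 0.7012 = 65.66%

65.66%


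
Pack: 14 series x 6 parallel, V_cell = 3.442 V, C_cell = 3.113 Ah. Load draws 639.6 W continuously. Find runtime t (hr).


Step 1: E_pack = Ns * V_cell * Np * C_cell = 14 * 3.442 * 6 * 3.113 = 900.06 Wh
Step 2: t = E_pack / P = 900.06 / 639.6 = 1.407 hr

1.407 hr


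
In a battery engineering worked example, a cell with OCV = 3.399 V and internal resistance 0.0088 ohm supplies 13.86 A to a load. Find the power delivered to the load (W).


Step 1: V_terminal = OCV - I*R = 3.399 - 13.86 * 0.0088 = 3.277 V
Step 2: P_out = V_terminal * I = 3.277 * 13.86 = 45.42 W

45.42 W


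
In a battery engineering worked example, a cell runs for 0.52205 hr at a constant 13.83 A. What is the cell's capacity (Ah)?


C = I * t = 13.83 * 0.52205 = 7.220 Ah

7.220 Ah


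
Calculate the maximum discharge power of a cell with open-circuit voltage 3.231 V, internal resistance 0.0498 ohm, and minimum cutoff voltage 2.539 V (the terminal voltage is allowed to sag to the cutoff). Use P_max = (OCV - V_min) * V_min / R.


P_max = (OCV - V_min) * V_min / R = (3.231 - 2.539) * 2.539 / 0.0498 = 0.692 * 2.539 / 0.0498 = 35.28 W

35.28 W


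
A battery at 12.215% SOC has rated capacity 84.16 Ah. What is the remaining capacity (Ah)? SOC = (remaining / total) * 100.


remaining = SOC / 100 * total = 12.215 / 100 * 84.16 = 10.28 Ah

10.28 Ah


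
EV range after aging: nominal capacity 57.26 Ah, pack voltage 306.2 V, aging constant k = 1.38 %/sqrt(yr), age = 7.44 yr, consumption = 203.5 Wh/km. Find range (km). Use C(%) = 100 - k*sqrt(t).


Step 1: capacity retention = 100 - 1.38 * sqrt(7.44) = 100 - 1.38 * 2.7276 = 96.236%
Step 2: C_now = 57.26 * 96.236/100 = 55.105 Ah
Step 3: E_pack = V * C_now = 306.2 * 55.105 = 16873 Wh
Step 4: range = E_pack / consumption = 16873 / 203.5 = 82.91 km

82.91 km


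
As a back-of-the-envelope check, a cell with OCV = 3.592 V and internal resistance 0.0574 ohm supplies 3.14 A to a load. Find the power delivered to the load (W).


Step 1: V_terminal = OCV - I*R = 3.592 - 3.14 * 0.0574 = 3.4118 V
Step 2: P_out = V_terminal * I = 3.4118 * 3.14 = 10.71 W

10.71 W


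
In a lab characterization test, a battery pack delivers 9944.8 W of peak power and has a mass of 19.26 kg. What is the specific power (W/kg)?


SP = P / m = 9944.8 / 19.26 = 516.3 W/kg

516.3 W/kg


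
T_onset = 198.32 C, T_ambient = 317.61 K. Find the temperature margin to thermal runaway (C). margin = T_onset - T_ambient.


Convert: T_ambient = 317.61 K = 44.46 C
margin = 198.32 - 44.46 = 153.86 C

153.86 C


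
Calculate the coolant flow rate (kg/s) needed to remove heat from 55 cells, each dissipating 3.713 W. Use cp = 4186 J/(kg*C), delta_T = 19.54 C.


Q_total = 55 * 3.713 = 204.22 W
m_dot = Q_total / (cp * dT) = 204.22 / (4186 * 19.54) = 0.002497 kg/s

0.002497 kg/s


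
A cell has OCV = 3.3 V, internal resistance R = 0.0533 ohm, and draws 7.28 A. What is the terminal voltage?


V = OCV - I*R = 3.3 - 7.28 * 0.0533 = 2.912 V

2.912 V


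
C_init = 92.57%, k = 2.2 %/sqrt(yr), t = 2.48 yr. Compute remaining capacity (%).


sqrt(t) = sqrt(2.48) = 1.5748
C_final = 92.57 - 2.2 * 1.5748 = 89.11%

89.11%


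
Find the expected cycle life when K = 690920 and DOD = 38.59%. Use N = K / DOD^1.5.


Step 1: DOD^1.5 = 38.59^1.5 = 239.72
Step 2: N = 690920 / 239.72 = 2882 cycles

2882 cycles


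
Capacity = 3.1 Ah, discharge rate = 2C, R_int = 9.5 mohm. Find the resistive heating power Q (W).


Convert: R = 9.5 mohm = 0.0095 ohm
Step 1: I = C_rate * capacity = 2 * 3.1 = 6.2 A
Step 2: Q = I^2 * R = 6.2^2 * 0.0095 = 38.44 * 0.0095 = 0.3652 W

0.3652 W


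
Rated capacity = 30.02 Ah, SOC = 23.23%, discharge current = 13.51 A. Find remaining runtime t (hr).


Step 1: remaining = SOC/100 * C_total = 23.23/100 * 30.02 = 6.9736 Ah
Step 2: t = remaining / I = 6.9736 / 13.51 = 0.5162 hr

0.5162 hr


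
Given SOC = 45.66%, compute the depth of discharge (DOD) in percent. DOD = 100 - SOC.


Complement of SOC: DOD = 100% - 45.66% = 54.34%

54.34%


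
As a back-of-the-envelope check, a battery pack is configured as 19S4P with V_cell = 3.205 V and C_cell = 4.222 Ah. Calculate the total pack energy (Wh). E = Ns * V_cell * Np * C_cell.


V_pack = 19 * 3.205 = 60.895 V
C_pack = 4 * 4.222 = 16.888 Ah
E = V_pack * C_pack = 60.895 * 16.888 = 1028 Wh

1028 Wh


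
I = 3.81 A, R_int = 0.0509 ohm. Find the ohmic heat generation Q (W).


Q = I^2 * R = 3.81^2 * 0.0509 = 0.7389 W

0.7389 W


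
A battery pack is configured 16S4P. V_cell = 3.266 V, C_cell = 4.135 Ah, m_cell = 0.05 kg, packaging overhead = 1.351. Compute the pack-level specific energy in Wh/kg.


Step 1: V_pack = 16 * 3.266 = 52.256 V
Step 2: C_pack = 4 * 4.135 = 16.54 Ah
Step 3: E_pack = V_pack * C_pack = 52.256 * 16.54 = 864.31 Wh
Step 4: m_pack = 16 * 4 * 0.05 * 1.351 = 4.3232 kg
Step 5: ED = E_pack / m_pack = 864.31 / 4.3232 = 199.9 Wh/kg

199.9 Wh/kg


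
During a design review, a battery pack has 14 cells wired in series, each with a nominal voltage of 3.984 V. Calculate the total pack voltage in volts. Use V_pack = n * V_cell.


Series voltages add: 14 * 3.984 V = 55.776 V

55.776 V


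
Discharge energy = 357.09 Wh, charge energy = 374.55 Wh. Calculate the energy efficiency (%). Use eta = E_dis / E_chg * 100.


eta_e = E_dis / E_chg * 100 = 357.09 / 374.55 * 100 = 95.34%

95.34%


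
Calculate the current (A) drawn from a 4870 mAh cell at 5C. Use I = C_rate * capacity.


Convert: capacity = 4870 mAh = 4.87 Ah
I = C_rate * capacity = 5 * 4.87 = 24.35 A

24.35 A


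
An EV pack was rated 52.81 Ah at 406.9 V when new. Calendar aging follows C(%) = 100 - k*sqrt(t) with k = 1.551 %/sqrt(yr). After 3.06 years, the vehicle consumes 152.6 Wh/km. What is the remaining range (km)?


Step 1: capacity retention = 100 - 1.551 * sqrt(3.06) = 100 - 1.551 * 1.7493 = 97.287%
Step 2: C_now = 52.81 * 97.287/100 = 51.377 Ah
Step 3: E_pack = V * C_now = 406.9 * 51.377 = 20905 Wh
Step 4: range = E_pack / consumption = 20905 / 152.6 = 137.0 km

137.0 km


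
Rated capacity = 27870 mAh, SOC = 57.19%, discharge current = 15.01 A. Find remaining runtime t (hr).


Convert: C_total = 27870 mAh = 27.87 Ah
Step 1: remaining = SOC/100 * C_total = 57.19/100 * 27.87 = 15.939 Ah
Step 2: t = remaining / I = 15.939 / 15.01 = 1.062 hr

1.062 hr


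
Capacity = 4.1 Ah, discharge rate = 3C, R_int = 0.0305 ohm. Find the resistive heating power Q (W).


Step 1: I = C_rate * capacity = 3 * 4.1 = 12.3 A
Step 2: Q = I^2 * R = 12.3^2 * 0.0305 = 151.29 * 0.0305 = 4.614 W

4.614 W


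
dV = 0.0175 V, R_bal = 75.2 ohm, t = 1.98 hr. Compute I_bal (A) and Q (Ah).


I_bal = dV / R = 0.0175 / 75.2 = 2.3271e-04 A
Q = I_bal * t = 2.3271e-04 * 1.98 = 4.608e-04 Ah

I=2.3271e-04 A, Q=4.608e-04 Ah


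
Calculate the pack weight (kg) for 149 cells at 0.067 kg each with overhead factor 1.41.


Cell mass sum = 149 * 0.067 = 9.983 kg
With overhead 1.41: m_pack = 9.983 * 1.41 = 14.08 kg

14.08 kg


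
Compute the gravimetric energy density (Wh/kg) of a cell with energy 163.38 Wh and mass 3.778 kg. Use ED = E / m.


ED = E / m = 163.38 / 3.778 = 43.25 Wh/kg

43.25 Wh/kg


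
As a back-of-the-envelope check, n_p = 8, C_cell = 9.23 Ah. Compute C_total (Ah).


Parallel capacities add: 8 * 9.23 Ah = 73.84 Ah

73.84 Ah


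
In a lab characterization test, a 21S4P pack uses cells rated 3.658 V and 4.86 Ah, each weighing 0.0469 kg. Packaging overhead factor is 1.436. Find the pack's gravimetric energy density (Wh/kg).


Step 1: V_pack = 21 * 3.658 = 76.818 V
Step 2: C_pack = 4 * 4.86 = 19.44 Ah
Step 3: E_pack = V_pack * C_pack = 76.818 * 19.44 = 1493.3 Wh
Step 4: m_pack = 21 * 4 * 0.0469 * 1.436 = 5.6573 kg
Step 5: ED = E_pack / m_pack = 1493.3 / 5.6573 = 264.0 Wh/kg

264.0 Wh/kg


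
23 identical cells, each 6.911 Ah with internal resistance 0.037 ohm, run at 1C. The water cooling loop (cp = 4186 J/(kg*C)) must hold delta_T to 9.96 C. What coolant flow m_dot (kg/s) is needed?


Step 1: I = 1 * 6.911 = 6.911 A
Step 2: Q_cell = I^2 * R = 6.911^2 * 0.037 = 1.7672 W
Step 3: Q_total = 23 * 1.7672 = 40.646 W
Step 4: m_dot = Q_total / (cp * dT) = 40.646 / (4186 * 9.96) = 9.749e-04 kg/s

9.749e-04 kg/s


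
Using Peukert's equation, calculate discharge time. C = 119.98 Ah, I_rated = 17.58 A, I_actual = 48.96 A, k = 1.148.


t_rated = C / I_rated = 119.98 / 17.58 = 6.8248 hr
(I_rated/I)^k = (0.35907)^1.148 = 0.30856
t = t_rated * (I_rated/I)^k = 6.8248 * 0.30856 = 2.106 hr

2.106 hr


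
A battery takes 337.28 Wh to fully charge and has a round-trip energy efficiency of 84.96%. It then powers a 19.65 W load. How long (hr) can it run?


Step 1: E_discharge = eta/100 * E_charge = 84.96/100 * 337.28 = 286.55 Wh
Step 2: t = E_discharge / P = 286.55 / 19.65 = 14.58 hr

14.58 hr


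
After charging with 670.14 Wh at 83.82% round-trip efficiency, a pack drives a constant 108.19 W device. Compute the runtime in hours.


Step 1: E_discharge = eta/100 * E_charge = 83.82/100 * 670.14 = 561.71 Wh
Step 2: t = E_discharge / P = 561.71 / 108.19 = 5.192 hr

5.192 hr


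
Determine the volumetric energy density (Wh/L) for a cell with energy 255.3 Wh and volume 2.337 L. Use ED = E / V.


Volumetric ED = 255.3 Wh / 2.337 L = 109.2 Wh/L

109.2 Wh/L


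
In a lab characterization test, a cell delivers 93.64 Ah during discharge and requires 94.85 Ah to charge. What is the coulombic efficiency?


Coulombic efficiency = 93.64/94.85 * 100% = 98.72%

98.72%


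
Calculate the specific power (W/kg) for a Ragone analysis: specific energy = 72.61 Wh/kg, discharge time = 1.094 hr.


P_specific = E / t = 72.61 / 1.094 = 66.37 W/kg

66.37 W/kg


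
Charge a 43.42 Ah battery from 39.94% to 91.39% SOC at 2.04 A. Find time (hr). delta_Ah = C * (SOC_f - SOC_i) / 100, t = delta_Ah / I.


Step 1: dSOC = 91.39% - 39.94% = 51.45%
Step 2: delta_Ah = 43.42 * 51.45 / 100 = 22.34 Ah
Step 3: t = 22.34 / 2.04 = 10.95 hr

10.95 hr


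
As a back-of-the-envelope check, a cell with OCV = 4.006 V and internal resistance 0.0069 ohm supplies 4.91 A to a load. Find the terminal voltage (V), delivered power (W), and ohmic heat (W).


Step 1: V_terminal = OCV - I*R = 4.006 - 4.91 * 0.0069 = 3.9721 V
Step 2: P_out = V_terminal * I = 3.9721 * 4.91 = 19.50 W
Step 3: Q = I^2 * R = 4.91^2 * 0.0069 = 0.1663 W

V=3.9721 V, P=19.50 W, Q=0.1663 W


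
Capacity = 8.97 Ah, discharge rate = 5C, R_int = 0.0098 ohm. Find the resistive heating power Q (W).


Step 1: I = C_rate * capacity = 5 * 8.97 = 44.85 A
Step 2: Q = I^2 * R = 44.85^2 * 0.0098 = 2011.5 * 0.0098 = 19.71 W

19.71 W


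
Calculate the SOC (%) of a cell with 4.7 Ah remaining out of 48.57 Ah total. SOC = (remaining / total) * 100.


SOC% = 4.7 / 48.57 * 100 = 9.677%

9.677%


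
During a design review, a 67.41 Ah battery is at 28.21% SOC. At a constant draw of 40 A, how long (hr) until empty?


Step 1: remaining = SOC/100 * C_total = 28.21/100 * 67.41 = 19.016 Ah
Step 2: t = remaining / I = 19.016 / 40 = 0.4754 hr

0.4754 hr


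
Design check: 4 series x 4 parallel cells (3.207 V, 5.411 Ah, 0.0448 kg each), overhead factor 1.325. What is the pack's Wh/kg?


Step 1: V_pack = 4 * 3.207 = 12.828 V
Step 2: C_pack = 4 * 5.411 = 21.644 Ah
Step 3: E_pack = V_pack * C_pack = 12.828 * 21.644 = 277.65 Wh
Step 4: m_pack = 4 * 4 * 0.0448 * 1.325 = 0.94976 kg
Step 5: ED = E_pack / m_pack = 277.65 / 0.94976 = 292.3 Wh/kg

292.3 Wh/kg


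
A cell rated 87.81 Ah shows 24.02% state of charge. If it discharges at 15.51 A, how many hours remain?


Step 1: remaining = SOC/100 * C_total = 24.02/100 * 87.81 = 21.092 Ah
Step 2: t = remaining / I = 21.092 / 15.51 = 1.360 hr

1.360 hr


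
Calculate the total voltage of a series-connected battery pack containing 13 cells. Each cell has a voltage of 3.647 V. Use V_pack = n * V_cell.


Series voltages add: 13 * 3.647 V = 47.411 V

47.411 V


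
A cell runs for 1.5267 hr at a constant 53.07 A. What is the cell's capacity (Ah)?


C = I * t = 53.07 * 1.5267 = 81.02 Ah

81.02 Ah


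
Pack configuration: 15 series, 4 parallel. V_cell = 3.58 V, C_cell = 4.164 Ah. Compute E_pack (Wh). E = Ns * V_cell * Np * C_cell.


V_pack = 15 * 3.58 = 53.7 V
C_pack = 4 * 4.164 = 16.656 Ah
E = V_pack * C_pack = 53.7 * 16.656 = 894.4 Wh

894.4 Wh


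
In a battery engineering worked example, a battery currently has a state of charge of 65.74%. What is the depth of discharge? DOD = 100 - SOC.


Complement of SOC: DOD = 100% - 65.74% = 34.26%

34.26%


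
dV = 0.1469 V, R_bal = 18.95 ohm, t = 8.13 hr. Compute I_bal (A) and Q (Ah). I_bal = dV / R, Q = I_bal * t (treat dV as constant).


I_bal = dV / R = 0.1469 / 18.95 = 0.007752 A
Q = I_bal * t = 0.007752 * 8.13 = 0.06302 Ah

I=0.007752 A, Q=0.06302 Ah


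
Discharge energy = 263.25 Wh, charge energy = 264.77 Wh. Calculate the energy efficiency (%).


eta_e = E_dis / E_chg * 100 = 263.25 / 264.77 * 100 = 99.43%

99.43%


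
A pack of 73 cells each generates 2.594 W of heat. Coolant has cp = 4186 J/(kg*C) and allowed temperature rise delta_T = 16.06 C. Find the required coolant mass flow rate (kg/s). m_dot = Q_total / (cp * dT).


Q_total = 73 * 2.594 = 189.36 W
m_dot = Q_total / (cp * dT) = 189.36 / (4186 * 16.06) = 0.002817 kg/s

0.002817 kg/s


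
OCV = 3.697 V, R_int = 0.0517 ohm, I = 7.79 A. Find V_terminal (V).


IR drop = 7.79 * 0.0517 = 0.40274 V
V = 3.697 - 0.40274 = 3.294 V

3.294 V


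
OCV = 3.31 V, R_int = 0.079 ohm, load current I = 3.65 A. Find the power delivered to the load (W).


Step 1: V_terminal = OCV - I*R = 3.31 - 3.65 * 0.079 = 3.0217 V
Step 2: P_out = V_terminal * I = 3.0217 * 3.65 = 11.03 W

11.03 W


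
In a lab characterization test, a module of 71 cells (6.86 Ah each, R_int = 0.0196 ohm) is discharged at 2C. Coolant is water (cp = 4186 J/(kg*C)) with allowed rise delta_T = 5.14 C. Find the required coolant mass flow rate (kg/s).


Step 1: I = 2 * 6.86 = 13.72 A
Step 2: Q_cell = I^2 * R = 13.72^2 * 0.0196 = 3.6895 W
Step 3: Q_total = 71 * 3.6895 = 261.95 W
Step 4: m_dot = Q_total / (cp * dT) = 261.95 / (4186 * 5.14) = 0.01217 kg/s

0.01217 kg/s


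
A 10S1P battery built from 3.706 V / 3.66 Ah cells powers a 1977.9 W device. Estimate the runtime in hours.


Step 1: E_pack = Ns * V_cell * Np * C_cell = 10 * 3.706 * 1 * 3.66 = 135.64 Wh
Step 2: t = E_pack / P = 135.64 / 1977.9 = 0.06858 hr

0.06858 hr


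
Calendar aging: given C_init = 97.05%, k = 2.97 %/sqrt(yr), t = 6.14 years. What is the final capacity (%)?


Step 1: sqrt(6.14 yr) = 2.4779
Step 2: drop = 2.97 * 2.4779 = 7.3594
Step 3: C_final = 97.05 - 7.3594 = 89.69%

89.69%


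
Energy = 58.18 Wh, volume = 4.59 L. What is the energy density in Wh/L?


ED = E / V = 58.18 / 4.59 = 12.68 Wh/L

12.68 Wh/L


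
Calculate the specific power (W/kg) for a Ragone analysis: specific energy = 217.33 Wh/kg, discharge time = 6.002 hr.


P_specific = E / t = 217.33 / 6.002 = 36.21 W/kg

36.21 W/kg


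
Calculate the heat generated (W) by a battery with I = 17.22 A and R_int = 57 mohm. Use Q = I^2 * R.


Convert: R = 57 mohm = 0.057 ohm
I^2 = 296.53
Q = 296.53 * 0.057 = 16.90 W

16.90 W


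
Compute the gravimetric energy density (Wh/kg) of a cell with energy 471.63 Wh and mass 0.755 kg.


ED = E / m = 471.63 / 0.755 = 624.7 Wh/kg

624.7 Wh/kg


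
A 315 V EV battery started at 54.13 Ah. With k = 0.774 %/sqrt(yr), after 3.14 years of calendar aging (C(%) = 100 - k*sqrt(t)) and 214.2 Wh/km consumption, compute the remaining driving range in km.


Step 1: capacity retention = 100 - 0.774 * sqrt(3.14) = 100 - 0.774 * 1.772 = 98.628%
Step 2: C_now = 54.13 * 98.628/100 = 53.387 Ah
Step 3: E_pack = V * C_now = 315 * 53.387 = 16817 Wh
Step 4: range = E_pack / consumption = 16817 / 214.2 = 78.51 km

78.51 km


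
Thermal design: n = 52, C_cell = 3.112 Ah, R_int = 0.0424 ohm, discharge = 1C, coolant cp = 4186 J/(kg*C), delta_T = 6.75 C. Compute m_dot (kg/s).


Step 1: I = 1 * 3.112 = 3.112 A
Step 2: Q_cell = I^2 * R = 3.112^2 * 0.0424 = 0.41062 W
Step 3: Q_total = 52 * 0.41062 = 21.352 W
Step 4: m_dot = Q_total / (cp * dT) = 21.352 / (4186 * 6.75) = 7.557e-04 kg/s

7.557e-04 kg/s


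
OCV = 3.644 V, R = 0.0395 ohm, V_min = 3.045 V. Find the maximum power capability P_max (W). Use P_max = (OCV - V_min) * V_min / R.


P_max = (OCV - V_min) * V_min / R = (3.644 - 3.045) * 3.045 / 0.0395 = 0.599 * 3.045 / 0.0395 = 46.18 W

46.18 W


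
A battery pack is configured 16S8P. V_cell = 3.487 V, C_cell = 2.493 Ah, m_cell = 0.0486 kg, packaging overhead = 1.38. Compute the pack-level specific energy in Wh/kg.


Step 1: V_pack = 16 * 3.487 = 55.792 V
Step 2: C_pack = 8 * 2.493 = 19.944 Ah
Step 3: E_pack = V_pack * C_pack = 55.792 * 19.944 = 1112.7 Wh
Step 4: m_pack = 16 * 8 * 0.0486 * 1.38 = 8.5847 kg
Step 5: ED = E_pack / m_pack = 1112.7 / 8.5847 = 129.6 Wh/kg

129.6 Wh/kg


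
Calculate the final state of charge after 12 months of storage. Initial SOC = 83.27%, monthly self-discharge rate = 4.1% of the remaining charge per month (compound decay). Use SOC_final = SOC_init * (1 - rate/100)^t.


Monthly retention factor = 1 - 4.1/100 = 0.959
Over 12 months: factor^12 = 0.60509
SOC_final = 83.27 * 0.60509 = 50.39%

50.39%


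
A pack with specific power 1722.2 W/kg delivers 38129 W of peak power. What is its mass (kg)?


m = P / SP = 38129 / 1722.2 = 22.14 kg

22.14 kg
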